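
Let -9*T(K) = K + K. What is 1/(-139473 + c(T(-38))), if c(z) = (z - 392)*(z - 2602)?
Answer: 81/69279271 ≈ 1.1692e-6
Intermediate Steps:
T(K) = -2*K/9 (T(K) = -(K + K)/9 = -2*K/9)
c(z) = (-2602 + z)*(-392 + z) (c(z) = (-392 + z)*(-2602 + z) = (-2602 + z)*(-392 + z))
1/(-139473 + c(T(-38))) = 1/(-139473 + (1019984 + (-2/9*(-38))² - (-1996)*(-38)/3)) = 1/(-139473 + (1019984 + (76/9)² - 2994*76/9)) = 1/(-139473 + (1019984 + 5776/81 - 75848/3)) = 1/(-139473 + 80576584/81) = 1/(69279271/81) = 81/69279271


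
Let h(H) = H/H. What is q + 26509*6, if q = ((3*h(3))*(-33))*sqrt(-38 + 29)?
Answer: 159054 - 297*I ≈ 1.5905e+5 - 297.0*I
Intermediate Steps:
h(H) = 1
q = -297*I (q = ((3*1)*(-33))*sqrt(-38 + 29) = (3*(-33))*sqrt(-9) = -297*I ≈ -297.0*I)
q + 26509*6 = -297*I + 26509*6 = -297*I + 159054 = 159054 - 297*I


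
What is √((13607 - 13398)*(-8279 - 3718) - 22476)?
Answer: I*√2529849 ≈ 1590.6*I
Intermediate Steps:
√((13607 - 13398)*(-8279 - 3718) - 22476) = √(209*(-11997) - 22476) = √(-2507373 - 22476) = √(-2529849) = I*√2529849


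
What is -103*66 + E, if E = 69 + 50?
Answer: -6679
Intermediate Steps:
E = 119
-103*66 + E = -103*66 + 119 = -6798 + 119 = -6679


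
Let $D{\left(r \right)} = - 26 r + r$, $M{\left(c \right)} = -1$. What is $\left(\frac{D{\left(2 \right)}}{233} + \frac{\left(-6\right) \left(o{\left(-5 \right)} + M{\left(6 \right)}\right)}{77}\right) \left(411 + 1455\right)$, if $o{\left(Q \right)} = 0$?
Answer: $- \frac{4575432}{17941} \approx -255.03$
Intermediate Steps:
$D{\left(r \right)} = - 25 r$
$\left(\frac{D{\left(2 \right)}}{233} + \frac{\left(-6\right) \left(o{\left(-5 \right)} + M{\left(6 \right)}\right)}{77}\right) \left(411 + 1455\right) = \left(\frac{\left(-25\right) 2}{233} + \frac{\left(-6\right) \left(0 - 1\right)}{77}\right) \left(411 + 1455\right) = \left(\left(-50\right) \frac{1}{233} + \left(-6\right) \left(-1\right) \frac{1}{77}\right) 1866 = \left(- \frac{50}{233} + 6 \cdot \frac{1}{77}\right) 1866 = \left(- \frac{50}{233} + \frac{6}{77}\right) 1866 = \left(- \frac{2452}{17941}\right) 1866 = - \frac{4575432}{17941}$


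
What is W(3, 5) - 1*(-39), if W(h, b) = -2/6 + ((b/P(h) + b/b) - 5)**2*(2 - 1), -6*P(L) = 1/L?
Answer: 26624/3 ≈ 8874.7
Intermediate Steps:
P(L) = -1/(6*L)
W(h, b) = -1/3 + (-4 - 6*b*h)**2 (W(h, b) = -2/6 + ((b/((-1/(6*h))) + b/b) - 5)**2*(2 - 1) = -2*1/6 + ((b*(-6*h) + 1) - 5)**2*1 = -1/3 + ((-6*b*h + 1) - 5)**2*1 = -1/3 + ((1 - 6*b*h) - 5)**2*1 = -1/3 + (-4 - 6*b*h)**2*1 = -1/3 + (-4 - 6*b*h)**2)
W(3, 5) - 1*(-39) = (-1/3 + 4*(2 + 3*5*3)**2) - 1*(-39) = (-1/3 + 4*(2 + 45)**2) + 39 = (-1/3 + 4*47**2) + 39 = (-1/3 + 4*2209) + 39 = (-1/3 + 8836) + 39 = 26507/3 + 39 = 26624/3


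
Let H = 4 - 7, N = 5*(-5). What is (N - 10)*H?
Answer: 105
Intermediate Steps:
N = -25
H = -3
(N - 10)*H = (-25 - 10)*(-3) = -35*(-3) = 105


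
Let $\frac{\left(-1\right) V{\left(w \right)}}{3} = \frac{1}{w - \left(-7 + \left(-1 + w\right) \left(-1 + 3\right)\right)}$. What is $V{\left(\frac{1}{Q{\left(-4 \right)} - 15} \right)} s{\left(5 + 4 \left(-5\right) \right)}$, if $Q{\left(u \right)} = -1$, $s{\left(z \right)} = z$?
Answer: $\frac{144}{29} \approx 4.9655$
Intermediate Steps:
$V{\left(w \right)} = - \frac{3}{9 - w}$ ($V{\left(w \right)} = - \frac{3}{w - \left(-7 + \left(-1 + w\right) \left(-1 + 3\right)\right)} = - \frac{3}{w - \left(-7 + \left(-1 + w\right) 2\right)} = - \frac{3}{w - \left(-9 + 2 w\right)} = - \frac{3}{9 - w}$)
$V{\left(\frac{1}{Q{\left(-4 \right)} - 15} \right)} s{\left(5 + 4 \left(-5\right) \right)} = \frac{3}{-9 + \frac{1}{-1 - 15}} \left(5 + 4 \left(-5\right)\right) = \frac{3}{-9 + \frac{1}{-16}} \left(5 - 20\right) = \frac{3}{-9 - \frac{1}{16}} \left(-15\right) = \frac{3}{- \frac{145}{16}} \left(-15\right) = 3 \left(- \frac{16}{145}\right) \left(-15\right) = \left(- \frac{48}{145}\right) \left(-15\right) = \frac{144}{29}$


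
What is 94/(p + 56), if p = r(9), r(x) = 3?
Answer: 94/59 ≈ 1.5932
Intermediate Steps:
p = 3
94/(p + 56) = 94/(3 + 56) = 94/59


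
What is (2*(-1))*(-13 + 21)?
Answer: -16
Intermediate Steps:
(2*(-1))*(-13 + 21) = -2*8 = -16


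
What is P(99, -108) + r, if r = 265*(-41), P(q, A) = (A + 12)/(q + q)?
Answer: -358561/33 ≈ -10865.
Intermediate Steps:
P(q, A) = (12 + A)/(2*q) (P(q, A) = (12 + A)/((2*q)) = (12 + A)*(1/(2*q)) = (12 + A)/(2*q))
r = -10865
P(99, -108) + r = (½)*(12 - 108)/99 - 10865 = (½)*(1/99)*(-96) - 10865 = -16/33 - 10865 = -358561/33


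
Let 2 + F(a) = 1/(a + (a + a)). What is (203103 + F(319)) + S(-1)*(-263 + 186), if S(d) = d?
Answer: 194441347/957 ≈ 2.0318e+5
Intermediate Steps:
F(a) = -2 + 1/(3*a) (F(a) = -2 + 1/(a + (a + a)) = -2 + 1/(a + 2*a) = -2 + 1/(3*a))
(203103 + F(319)) + S(-1)*(-263 + 186) = (203103 + (-2 + (1/3)/319)) - (-263 + 186) = (203103 + (-2 + (1/3)*(1/319))) - 1*(-77) = (203103 + (-2 + 1/957)) + 77 = (203103 - 1913/957) + 77 = 194367658/957 + 77 = 194441347/957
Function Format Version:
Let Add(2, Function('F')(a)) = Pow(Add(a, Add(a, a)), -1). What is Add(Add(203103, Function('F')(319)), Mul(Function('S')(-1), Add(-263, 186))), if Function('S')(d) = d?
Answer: Rational(194441347, 957) ≈ 2.0318e+5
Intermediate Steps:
Function('F')(a) = Add(-2, Mul(Rational(1, 3), Pow(a, -1))) (Function('F')(a) = Add(-2, Pow(Add(a, Add(a, a)), -1)) = Add(-2, Pow(Add(a, Mul(2, a)), -1)) = Add(-2, Pow(Mul(3, a), -1)) = Add(-2, Mul(Rational(1, 3), Pow(a, -1))))
Add(Add(203103, Function('F')(319)), Mul(Function('S')(-1), Add(-263, 186))) = Add(Add(203103, Add(-2, Mul(Rational(1, 3), Pow(319, -1)))), Mul(-1, Add(-263, 186))) = Add(Add(203103, Add(-2, Mul(Rational(1, 3), Rational(1, 319)))), Mul(-1, -77)) = Add(Add(203103, Add(-2, Rational(1, 957))), 77) = Add(Add(203103, Rational(-1913, 957)), 77) = Add(Rational(194367658, 957), 77) = Rational(194441347, 957)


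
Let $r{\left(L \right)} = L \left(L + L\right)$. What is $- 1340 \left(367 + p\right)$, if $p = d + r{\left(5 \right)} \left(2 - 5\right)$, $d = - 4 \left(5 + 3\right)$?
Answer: $-247900$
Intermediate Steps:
$r{\left(L \right)} = 2 L^{2}$ ($r{\left(L \right)} = L 2 L = 2 L^{2}$)
$d = -32$ ($d = \left(-4\right) 8 = -32$)
$p = -182$ ($p = -32 + 2 \cdot 5^{2} \left(2 - 5\right) = -32 + 2 \cdot 25 \left(-3\right) = -32 + 50 \left(-3\right) = -32 - 150 = -182$)
$- 1340 \left(367 + p\right) = - 1340 \left(367 - 182\right) = \left(-1340\right) 185 = -247900$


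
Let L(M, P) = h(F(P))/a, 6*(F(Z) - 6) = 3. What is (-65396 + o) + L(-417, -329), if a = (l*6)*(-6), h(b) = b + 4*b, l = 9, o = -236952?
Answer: -195921569/648 ≈ -3.0235e+5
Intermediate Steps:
F(Z) = 13/2 (F(Z) = 6 + (1/6)*3 = 6 + 1/2 = 13/2)
h(b) = 5*b
a = -324 (a = (9*6)*(-6) = 54*(-6) = -324)
L(M, P) = -65/648 (L(M, P) = (5*(13/2))/(-324) = (65/2)*(-1/324) = -65/648)
(-65396 + o) + L(-417, -329) = (-65396 - 236952) - 65/648 = -302348 - 65/648 = -195921569/648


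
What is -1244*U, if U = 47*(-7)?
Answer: 409276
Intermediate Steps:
U = -329
-1244*U = -1244*(-329) = 409276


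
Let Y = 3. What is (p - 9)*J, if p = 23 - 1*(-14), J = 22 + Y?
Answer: 700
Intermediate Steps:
J = 25 (J = 22 + 3 = 25)
p = 37 (p = 23 + 14 = 37)
(p - 9)*J = (37 - 9)*25 = 28*25 = 700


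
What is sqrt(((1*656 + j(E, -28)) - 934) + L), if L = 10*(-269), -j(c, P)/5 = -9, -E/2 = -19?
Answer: I*sqrt(2923) ≈ 54.065*I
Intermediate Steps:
E = 38 (E = -2*(-19) = 38)
j(c, P) = 45 (j(c, P) = -5*(-9) = 45)
L = -2690
sqrt(((1*656 + j(E, -28)) - 934) + L) = sqrt(((1*656 + 45) - 934) - 2690) = sqrt(((656 + 45) - 934) - 2690) = sqrt((701 - 934) - 2690) = sqrt(-233 - 2690) = sqrt(-2923) = I*sqrt(2923)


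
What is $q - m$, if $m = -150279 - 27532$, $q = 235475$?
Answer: $413286$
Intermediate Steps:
$m = -177811$
$q - m = 235475 - -177811 = 235475 + 177811 = 413286$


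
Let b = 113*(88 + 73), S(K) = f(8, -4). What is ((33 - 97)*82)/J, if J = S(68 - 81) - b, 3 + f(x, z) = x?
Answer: 1312/4547 ≈ 0.28854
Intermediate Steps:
f(x, z) = -3 + x
S(K) = 5 (S(K) = -3 + 8 = 5)
b = 18193 (b = 113*161 = 18193)
J = -18188 (J = 5 - 1*18193 = 5 - 18193 = -18188)
((33 - 97)*82)/J = ((33 - 97)*82)/(-18188) = -64*82*(-1/18188) = -5248*(-1/18188) = 1312/4547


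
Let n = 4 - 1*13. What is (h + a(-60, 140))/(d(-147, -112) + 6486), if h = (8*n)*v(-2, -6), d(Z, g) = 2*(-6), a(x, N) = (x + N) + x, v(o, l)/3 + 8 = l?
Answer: 1522/3237 ≈ 0.47019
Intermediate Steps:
n = -9 (n = 4 - 13 = -9)
v(o, l) = -24 + 3*l
a(x, N) = N + 2*x (a(x, N) = (N + x) + x = N + 2*x)
d(Z, g) = -12
h = 3024 (h = (8*(-9))*(-24 + 3*(-6)) = -72*(-24 - 18) = -72*(-42) = 3024)
(h + a(-60, 140))/(d(-147, -112) + 6486) = (3024 + (140 + 2*(-60)))/(-12 + 6486) = (3024 + (140 - 120))/6474 = (3024 + 20)*(1/6474) = 3044*(1/6474) = 1522/3237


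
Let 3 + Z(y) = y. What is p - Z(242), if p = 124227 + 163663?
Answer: 287651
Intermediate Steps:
p = 287890
Z(y) = -3 + y
p - Z(242) = 287890 - (-3 + 242) = 287890 - 1*239 = 287890 - 239 = 287651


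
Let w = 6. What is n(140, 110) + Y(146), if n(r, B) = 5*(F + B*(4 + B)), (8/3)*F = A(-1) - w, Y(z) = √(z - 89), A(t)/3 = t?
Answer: 501465/8 + √57 ≈ 62691.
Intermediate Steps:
A(t) = 3*t
Y(z) = √(-89 + z)
F = -27/8 (F = 3*(3*(-1) - 1*6)/8 = 3*(-3 - 6)/8 = (3/8)*(-9) = -27/8 ≈ -3.3750)
n(r, B) = -135/8 + 5*B*(4 + B) (n(r, B) = 5*(-27/8 + B*(4 + B)) = -135/8 + 5*B*(4 + B))
n(140, 110) + Y(146) = (-135/8 + 5*110² + 20*110) + √(-89 + 146) = (-135/8 + 5*12100 + 2200) + √57 = (-135/8 + 60500 + 2200) + √57 = 501465/8 + √57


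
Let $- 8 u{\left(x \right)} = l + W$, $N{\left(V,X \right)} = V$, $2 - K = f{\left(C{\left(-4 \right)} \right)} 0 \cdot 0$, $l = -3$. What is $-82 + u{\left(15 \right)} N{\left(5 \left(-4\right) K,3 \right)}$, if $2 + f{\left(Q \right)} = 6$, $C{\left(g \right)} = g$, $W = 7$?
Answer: $-62$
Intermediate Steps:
$f{\left(Q \right)} = 4$ ($f{\left(Q \right)} = -2 + 6 = 4$)
$K = 2$ ($K = 2 - 4 \cdot 0 \cdot 0 = 2 - 0 \cdot 0 = 2 - 0 = 2 + 0 = 2$)
$u{\left(x \right)} = - \frac{1}{2}$ ($u{\left(x \right)} = - \frac{-3 + 7}{8} = \left(- \frac{1}{8}\right) 4 = - \frac{1}{2}$)
$-82 + u{\left(15 \right)} N{\left(5 \left(-4\right) K,3 \right)} = -82 - \frac{5 \left(-4\right) 2}{2} = -82 - \frac{\left(-20\right) 2}{2} = -82 - -20 = -82 + 20 = -62$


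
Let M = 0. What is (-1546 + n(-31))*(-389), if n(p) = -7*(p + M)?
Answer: 516981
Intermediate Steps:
n(p) = -7*p (n(p) = -7*(p + 0) = -7*p)
(-1546 + n(-31))*(-389) = (-1546 - 7*(-31))*(-389) = (-1546 + 217)*(-389) = -1329*(-389) = 516981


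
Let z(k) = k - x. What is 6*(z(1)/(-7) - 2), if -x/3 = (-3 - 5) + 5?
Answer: -36/7 ≈ -5.1429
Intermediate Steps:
x = 9 (x = -3*((-3 - 5) + 5) = -3*(-8 + 5) = -3*(-3) = 9)
z(k) = -9 + k (z(k) = k - 1*9 = k - 9 = -9 + k)
6*(z(1)/(-7) - 2) = 6*((-9 + 1)/(-7) - 2) = 6*(-8*(-⅐) - 2) = 6*(8/7 - 2) = 6*(-6/7) = -36/7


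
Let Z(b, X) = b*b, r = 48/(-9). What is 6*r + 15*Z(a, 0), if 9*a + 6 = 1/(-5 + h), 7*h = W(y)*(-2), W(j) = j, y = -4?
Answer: -487051/19683 ≈ -24.745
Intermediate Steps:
h = 8/7 (h = (-4*(-2))/7 = (⅐)*8 = 8/7 ≈ 1.1429)
r = -16/3 (r = 48*(-⅑) = -16/3 ≈ -5.3333)
a = -169/243 (a = -⅔ + 1/(9*(-5 + 8/7)) = -⅔ + 1/(9*(-27/7)) = -⅔ + (⅑)*(-7/27) = -⅔ - 7/243 = -169/243 ≈ -0.69547)
Z(b, X) = b²
6*r + 15*Z(a, 0) = 6*(-16/3) + 15*(-169/243)² = -32 + 15*(28561/59049) = -32 + 142805/19683 = -487051/19683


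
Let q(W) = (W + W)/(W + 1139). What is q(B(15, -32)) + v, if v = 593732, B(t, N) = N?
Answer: 657261260/1107 ≈ 5.9373e+5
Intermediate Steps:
q(W) = 2*W/(1139 + W) (q(W) = (2*W)/(1139 + W) = 2*W/(1139 + W))
q(B(15, -32)) + v = 2*(-32)/(1139 - 32) + 593732 = 2*(-32)/1107 + 593732 = 2*(-32)*(1/1107) + 593732 = -64/1107 + 593732 = 657261260/1107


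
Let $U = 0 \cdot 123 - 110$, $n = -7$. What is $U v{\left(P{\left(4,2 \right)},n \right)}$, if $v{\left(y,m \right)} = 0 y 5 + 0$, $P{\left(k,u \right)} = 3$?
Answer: $0$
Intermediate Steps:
$U = -110$ ($U = 0 - 110 = -110$)
$v{\left(y,m \right)} = 0$ ($v{\left(y,m \right)} = 0 \cdot 5 + 0 = 0 + 0 = 0$)
$U v{\left(P{\left(4,2 \right)},n \right)} = \left(-110\right) 0 = 0$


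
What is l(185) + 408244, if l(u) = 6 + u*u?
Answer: 442475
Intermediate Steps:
l(u) = 6 + u**2
l(185) + 408244 = (6 + 185**2) + 408244 = (6 + 34225) + 408244 = 34231 + 408244 = 442475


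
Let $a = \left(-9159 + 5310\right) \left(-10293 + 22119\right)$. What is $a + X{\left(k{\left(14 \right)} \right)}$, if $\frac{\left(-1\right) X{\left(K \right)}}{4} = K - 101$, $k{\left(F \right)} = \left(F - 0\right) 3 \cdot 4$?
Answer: $-45518542$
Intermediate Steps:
$a = -45518274$ ($a = \left(-3849\right) 11826 = -45518274$)
$k{\left(F \right)} = 12 F$ ($k{\left(F \right)} = \left(F + 0\right) 3 \cdot 4 = F 3 \cdot 4 = 3 F 4 = 12 F$)
$X{\left(K \right)} = 404 - 4 K$ ($X{\left(K \right)} = - 4 \left(K - 101\right) = - 4 \left(-101 + K\right) = 404 - 4 K$)
$a + X{\left(k{\left(14 \right)} \right)} = -45518274 + \left(404 - 4 \cdot 12 \cdot 14\right) = -45518274 + \left(404 - 672\right) = -45518274 - 268 = -45518542$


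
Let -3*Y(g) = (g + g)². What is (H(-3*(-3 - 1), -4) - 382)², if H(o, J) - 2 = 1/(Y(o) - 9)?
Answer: 5834057161/40401 ≈ 1.4440e+5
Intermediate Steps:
Y(g) = -4*g²/3 (Y(g) = -(g + g)²/3 = -4*g²/3)
H(o, J) = 2 + 1/(-9 - 4*o²/3) (H(o, J) = 2 + 1/(-4*o²/3 - 9) = 2 + 1/(-9 - 4*o²/3))
(H(-3*(-3 - 1), -4) - 382)² = ((51 + 8*(-3*(-3 - 1))²)/(27 + 4*(-3*(-3 - 1))²) - 382)² = ((51 + 8*(-3*(-4))²)/(27 + 4*(-3*(-4))²) - 382)² = ((51 + 8*12²)/(27 + 4*12²) - 382)² = ((51 + 8*144)/(27 + 4*144) - 382)² = ((51 + 1152)/(27 + 576) - 382)² = (1203/603 - 382)² = ((1/603)*1203 - 382)² = (401/201 - 382)² = (-76381/201)² = 5834057161/40401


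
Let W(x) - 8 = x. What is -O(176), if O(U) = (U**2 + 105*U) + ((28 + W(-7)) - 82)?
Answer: -49403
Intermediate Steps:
W(x) = 8 + x
O(U) = -53 + U**2 + 105*U (O(U) = (U**2 + 105*U) + ((28 + (8 - 7)) - 82) = (U**2 + 105*U) + ((28 + 1) - 82) = (U**2 + 105*U) + (29 - 82) = (U**2 + 105*U) - 53 = -53 + U**2 + 105*U)
-O(176) = -(-53 + 176**2 + 105*176) = -(-53 + 30976 + 18480) = -1*49403 = -49403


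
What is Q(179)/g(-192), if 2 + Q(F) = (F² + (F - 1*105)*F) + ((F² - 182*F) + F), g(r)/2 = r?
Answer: -44927/384 ≈ -117.00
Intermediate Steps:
g(r) = 2*r
Q(F) = -2 - 181*F + 2*F² + F*(-105 + F) (Q(F) = -2 + ((F² + (F - 1*105)*F) + ((F² - 182*F) + F)) = -2 + ((F² + (F - 105)*F) + (F² - 181*F)) = -2 + ((F² + (-105 + F)*F) + (F² - 181*F)) = -2 + ((F² + F*(-105 + F)) + (F² - 181*F)) = -2 + (-181*F + 2*F² + F*(-105 + F)) = -2 - 181*F + 2*F² + F*(-105 + F))
Q(179)/g(-192) = (-2 - 286*179 + 3*179²)/((2*(-192))) = (-2 - 51194 + 3*32041)/(-384) = (-2 - 51194 + 96123)*(-1/384) = 44927*(-1/384) = -44927/384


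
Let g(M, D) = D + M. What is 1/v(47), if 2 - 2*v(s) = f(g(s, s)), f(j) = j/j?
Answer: 2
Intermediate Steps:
f(j) = 1
v(s) = ½ (v(s) = 1 - ½*1 = 1 - ½ = ½)
1/v(47) = 1/(½) = 2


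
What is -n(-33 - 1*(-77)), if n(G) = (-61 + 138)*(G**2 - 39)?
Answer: -146069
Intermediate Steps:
n(G) = -3003 + 77*G**2 (n(G) = 77*(-39 + G**2) = -3003 + 77*G**2)
-n(-33 - 1*(-77)) = -(-3003 + 77*(-33 - 1*(-77))**2) = -(-3003 + 77*(-33 + 77)**2) = -(-3003 + 77*44**2) = -(-3003 + 77*1936) = -(-3003 + 149072) = -1*146069 = -146069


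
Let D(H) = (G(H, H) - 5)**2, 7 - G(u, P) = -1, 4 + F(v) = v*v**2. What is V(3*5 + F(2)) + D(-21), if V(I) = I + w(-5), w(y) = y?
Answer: 23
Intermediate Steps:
F(v) = -4 + v**3 (F(v) = -4 + v*v**2 = -4 + v**3)
G(u, P) = 8 (G(u, P) = 7 - 1*(-1) = 7 + 1 = 8)
V(I) = -5 + I (V(I) = I - 5 = -5 + I)
D(H) = 9 (D(H) = (8 - 5)**2 = 3**2 = 9)
V(3*5 + F(2)) + D(-21) = (-5 + (3*5 + (-4 + 2**3))) + 9 = (-5 + (15 + (-4 + 8))) + 9 = (-5 + (15 + 4)) + 9 = (-5 + 19) + 9 = 14 + 9 = 23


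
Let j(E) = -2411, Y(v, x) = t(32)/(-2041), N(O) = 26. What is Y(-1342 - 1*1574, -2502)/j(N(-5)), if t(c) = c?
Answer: 32/4920851 ≈ 6.5029e-6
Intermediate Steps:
Y(v, x) = -32/2041 (Y(v, x) = 32/(-2041) = 32*(-1/2041) = -32/2041)
Y(-1342 - 1*1574, -2502)/j(N(-5)) = -32/2041/(-2411) = -32/2041*(-1/2411) = 32/4920851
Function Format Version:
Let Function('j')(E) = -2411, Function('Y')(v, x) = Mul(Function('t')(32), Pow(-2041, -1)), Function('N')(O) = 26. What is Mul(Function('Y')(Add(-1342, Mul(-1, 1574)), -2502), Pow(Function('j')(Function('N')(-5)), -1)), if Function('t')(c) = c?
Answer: Rational(32, 4920851) ≈ 6.5029e-6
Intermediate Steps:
Function('Y')(v, x) = Rational(-32, 2041) (Function('Y')(v, x) = Mul(32, Pow(-2041, -1)) = Mul(32, Rational(-1, 2041)) = Rational(-32, 2041))
Mul(Function('Y')(Add(-1342, Mul(-1, 1574)), -2502), Pow(Function('j')(Function('N')(-5)), -1)) = Mul(Rational(-32, 2041), Pow(-2411, -1)) = Mul(Rational(-32, 2041), Rational(-1, 2411)) = Rational(32, 4920851)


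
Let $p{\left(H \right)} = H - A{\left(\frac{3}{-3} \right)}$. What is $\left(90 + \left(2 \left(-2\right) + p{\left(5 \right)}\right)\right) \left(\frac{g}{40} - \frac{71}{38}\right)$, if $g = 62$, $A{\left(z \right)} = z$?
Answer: $- \frac{2783}{95} \approx -29.295$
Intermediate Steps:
$p{\left(H \right)} = 1 + H$ ($p{\left(H \right)} = H - \frac{3}{-3} = H - 3 \left(- \frac{1}{3}\right) = H - -1 = H + 1 = 1 + H$)
$\left(90 + \left(2 \left(-2\right) + p{\left(5 \right)}\right)\right) \left(\frac{g}{40} - \frac{71}{38}\right) = \left(90 + \left(2 \left(-2\right) + \left(1 + 5\right)\right)\right) \left(\frac{62}{40} - \frac{71}{38}\right) = \left(90 + \left(-4 + 6\right)\right) \left(62 \cdot \frac{1}{40} - \frac{71}{38}\right) = \left(90 + 2\right) \left(\frac{31}{20} - \frac{71}{38}\right) = 92 \left(- \frac{121}{380}\right) = - \frac{2783}{95}$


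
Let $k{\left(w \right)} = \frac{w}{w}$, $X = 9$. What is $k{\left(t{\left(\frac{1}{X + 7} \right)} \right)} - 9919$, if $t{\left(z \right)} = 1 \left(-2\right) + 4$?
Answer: $-9918$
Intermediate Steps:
$t{\left(z \right)} = 2$ ($t{\left(z \right)} = -2 + 4 = 2$)
$k{\left(w \right)} = 1$
$k{\left(t{\left(\frac{1}{X + 7} \right)} \right)} - 9919 = 1 - 9919 = -9918$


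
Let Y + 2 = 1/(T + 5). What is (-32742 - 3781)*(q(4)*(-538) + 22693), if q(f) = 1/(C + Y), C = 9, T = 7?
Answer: -70213604827/85 ≈ -8.2604e+8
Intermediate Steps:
Y = -23/12 (Y = -2 + 1/(7 + 5) = -2 + 1/12 = -23/12 ≈ -1.9167)
q(f) = 12/85 (q(f) = 1/(9 - 23/12) = 1/(85/12) = 12/85)
(-32742 - 3781)*(q(4)*(-538) + 22693) = (-32742 - 3781)*((12/85)*(-538) + 22693) = -36523*(-6456/85 + 22693) = -36523*1922449/85 = -70213604827/85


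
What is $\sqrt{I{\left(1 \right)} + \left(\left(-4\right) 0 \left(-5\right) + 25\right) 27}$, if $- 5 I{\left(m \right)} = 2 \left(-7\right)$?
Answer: $\frac{\sqrt{16945}}{5} \approx 26.035$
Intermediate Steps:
$I{\left(m \right)} = \frac{14}{5}$ ($I{\left(m \right)} = - \frac{2 \left(-7\right)}{5} = \left(- \frac{1}{5}\right) \left(-14\right) = \frac{14}{5}$)
$\sqrt{I{\left(1 \right)} + \left(\left(-4\right) 0 \left(-5\right) + 25\right) 27} = \sqrt{\frac{14}{5} + \left(\left(-4\right) 0 \left(-5\right) + 25\right) 27} = \sqrt{\frac{14}{5} + \left(0 \left(-5\right) + 25\right) 27} = \sqrt{\frac{14}{5} + \left(0 + 25\right) 27} = \sqrt{\frac{14}{5} + 25 \cdot 27} = \sqrt{\frac{14}{5} + 675} = \sqrt{\frac{3389}{5}} = \frac{\sqrt{16945}}{5}$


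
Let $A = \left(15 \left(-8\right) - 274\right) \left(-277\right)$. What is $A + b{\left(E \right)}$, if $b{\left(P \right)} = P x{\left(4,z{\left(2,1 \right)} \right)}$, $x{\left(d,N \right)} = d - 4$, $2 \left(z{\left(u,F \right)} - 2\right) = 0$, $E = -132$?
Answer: $109138$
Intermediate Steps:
$z{\left(u,F \right)} = 2$ ($z{\left(u,F \right)} = 2 + \frac{1}{2} \cdot 0 = 2 + 0 = 2$)
$x{\left(d,N \right)} = -4 + d$
$b{\left(P \right)} = 0$ ($b{\left(P \right)} = P \left(-4 + 4\right) = P 0 = 0$)
$A = 109138$ ($A = \left(-120 - 274\right) \left(-277\right) = \left(-394\right) \left(-277\right) = 109138$)
$A + b{\left(E \right)} = 109138 + 0 = 109138$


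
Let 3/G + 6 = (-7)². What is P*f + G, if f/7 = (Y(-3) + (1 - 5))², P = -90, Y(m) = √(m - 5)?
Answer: -216717/43 + 10080*I*√2 ≈ -5039.9 + 14255.0*I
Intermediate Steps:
Y(m) = √(-5 + m)
G = 3/43 (G = 3/(-6 + (-7)²) = 3/(-6 + 49) = 3/43 ≈ 0.069767)
f = 7*(-4 + 2*I*√2)² (f = 7*(√(-5 - 3) + (1 - 5))² = 7*(√(-8) - 4)² = 7*(2*I*√2 - 4)² = 7*(-4 + 2*I*√2)² ≈ 56.0 - 158.39*I)
P*f + G = -90*(56 - 112*I*√2) + 3/43 = (-5040 + 10080*I*√2) + 3/43 = -216717/43 + 10080*I*√2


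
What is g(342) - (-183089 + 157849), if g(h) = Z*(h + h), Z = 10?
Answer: 32080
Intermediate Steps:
g(h) = 20*h (g(h) = 10*(h + h) = 10*(2*h) = 20*h)
g(342) - (-183089 + 157849) = 20*342 - (-183089 + 157849) = 6840 - 1*(-25240) = 6840 + 25240 = 32080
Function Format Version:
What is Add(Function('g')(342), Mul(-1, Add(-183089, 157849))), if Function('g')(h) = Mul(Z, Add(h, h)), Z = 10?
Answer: 32080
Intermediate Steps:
Function('g')(h) = Mul(20, h) (Function('g')(h) = Mul(10, Add(h, h)) = Mul(10, Mul(2, h)) = Mul(20, h))
Add(Function('g')(342), Mul(-1, Add(-183089, 157849))) = Add(Mul(20, 342), Mul(-1, Add(-183089, 157849))) = Add(6840, Mul(-1, -25240)) = Add(6840, 25240) = 32080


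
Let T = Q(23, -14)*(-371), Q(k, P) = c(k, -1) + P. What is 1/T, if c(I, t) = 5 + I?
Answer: -1/5194 ≈ -0.00019253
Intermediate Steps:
Q(k, P) = 5 + P + k (Q(k, P) = (5 + k) + P = 5 + P + k)
T = -5194 (T = (5 - 14 + 23)*(-371) = 14*(-371) = -5194)
1/T = 1/(-5194) = -1/5194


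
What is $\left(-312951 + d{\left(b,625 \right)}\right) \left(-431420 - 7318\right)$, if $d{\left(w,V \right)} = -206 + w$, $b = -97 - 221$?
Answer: $137533394550$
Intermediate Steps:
$b = -318$ ($b = -97 - 221 = -318$)
$\left(-312951 + d{\left(b,625 \right)}\right) \left(-431420 - 7318\right) = \left(-312951 - 524\right) \left(-431420 - 7318\right) = \left(-312951 - 524\right) \left(-438738\right) = \left(-313475\right) \left(-438738\right) = 137533394550$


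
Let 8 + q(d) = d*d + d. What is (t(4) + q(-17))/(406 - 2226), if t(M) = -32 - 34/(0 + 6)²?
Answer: -4159/32760 ≈ -0.12695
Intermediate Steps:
q(d) = -8 + d + d² (q(d) = -8 + (d*d + d) = -8 + (d² + d) = -8 + (d + d²) = -8 + d + d²)
t(M) = -593/18 (t(M) = -32 - 34/(6²) = -32 - 34/36 = -32 - 34*1/36 = -32 - 17/18 = -593/18)
(t(4) + q(-17))/(406 - 2226) = (-593/18 + (-8 - 17 + (-17)²))/(406 - 2226) = (-593/18 + (-8 - 17 + 289))/(-1820) = (-593/18 + 264)*(-1/1820) = (4159/18)*(-1/1820) = -4159/32760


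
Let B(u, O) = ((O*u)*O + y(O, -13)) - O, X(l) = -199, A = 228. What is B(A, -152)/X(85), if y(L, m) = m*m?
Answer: -5268033/199 ≈ -26473.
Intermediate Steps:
y(L, m) = m²
B(u, O) = 169 - O + u*O² (B(u, O) = ((O*u)*O + (-13)²) - O = (u*O² + 169) - O = (169 + u*O²) - O = 169 - O + u*O²)
B(A, -152)/X(85) = (169 - 1*(-152) + 228*(-152)²)/(-199) = (169 + 152 + 228*23104)*(-1/199) = (169 + 152 + 5267712)*(-1/199) = 5268033*(-1/199) = -5268033/199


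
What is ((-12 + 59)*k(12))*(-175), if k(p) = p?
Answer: -98700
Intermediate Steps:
((-12 + 59)*k(12))*(-175) = ((-12 + 59)*12)*(-175) = (47*12)*(-175) = 564*(-175) = -98700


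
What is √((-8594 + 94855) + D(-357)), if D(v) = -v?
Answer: √86618 ≈ 294.31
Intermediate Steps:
√((-8594 + 94855) + D(-357)) = √((-8594 + 94855) - 1*(-357)) = √(86261 + 357) = √86618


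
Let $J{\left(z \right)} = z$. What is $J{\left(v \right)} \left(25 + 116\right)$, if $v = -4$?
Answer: $-564$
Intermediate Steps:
$J{\left(v \right)} \left(25 + 116\right) = - 4 \left(25 + 116\right) = \left(-4\right) 141 = -564$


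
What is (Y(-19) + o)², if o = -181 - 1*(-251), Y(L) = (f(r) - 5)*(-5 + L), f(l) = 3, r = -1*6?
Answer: 13924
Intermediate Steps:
r = -6
Y(L) = 10 - 2*L (Y(L) = (3 - 5)*(-5 + L) = -2*(-5 + L) = 10 - 2*L)
o = 70 (o = -181 + 251 = 70)
(Y(-19) + o)² = ((10 - 2*(-19)) + 70)² = ((10 + 38) + 70)² = (48 + 70)² = 118² = 13924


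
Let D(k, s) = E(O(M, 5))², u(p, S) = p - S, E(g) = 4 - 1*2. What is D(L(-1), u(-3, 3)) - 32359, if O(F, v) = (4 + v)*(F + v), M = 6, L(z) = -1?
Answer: -32355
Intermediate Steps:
E(g) = 2 (E(g) = 4 - 2 = 2)
D(k, s) = 4 (D(k, s) = 2² = 4)
D(L(-1), u(-3, 3)) - 32359 = 4 - 32359 = -32355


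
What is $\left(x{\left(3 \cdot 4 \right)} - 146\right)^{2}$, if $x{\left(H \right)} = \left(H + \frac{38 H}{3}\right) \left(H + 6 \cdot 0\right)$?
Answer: $3319684$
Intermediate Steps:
$x{\left(H \right)} = \frac{41 H^{2}}{3}$ ($x{\left(H \right)} = \left(H + 38 H \frac{1}{3}\right) \left(H + 0\right) = \left(H + \frac{38 H}{3}\right) H = \frac{41 H}{3} H = \frac{41 H^{2}}{3}$)
$\left(x{\left(3 \cdot 4 \right)} - 146\right)^{2} = \left(\frac{41 \left(3 \cdot 4\right)^{2}}{3} - 146\right)^{2} = \left(\frac{41 \cdot 12^{2}}{3} - 146\right)^{2} = \left(\frac{41}{3} \cdot 144 - 146\right)^{2} = \left(1968 - 146\right)^{2} = 1822^{2} = 3319684$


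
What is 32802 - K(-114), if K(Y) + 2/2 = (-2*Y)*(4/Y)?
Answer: 32811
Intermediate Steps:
K(Y) = -9 (K(Y) = -1 + (-2*Y)*(4/Y) = -1 - 8 = -9)
32802 - K(-114) = 32802 - 1*(-9) = 32802 + 9 = 32811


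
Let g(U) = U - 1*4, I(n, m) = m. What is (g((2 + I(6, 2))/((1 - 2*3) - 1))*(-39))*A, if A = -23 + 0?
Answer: -4186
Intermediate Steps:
g(U) = -4 + U (g(U) = U - 4 = -4 + U)
A = -23
(g((2 + I(6, 2))/((1 - 2*3) - 1))*(-39))*A = ((-4 + (2 + 2)/((1 - 2*3) - 1))*(-39))*(-23) = ((-4 + 4/((1 - 6) - 1))*(-39))*(-23) = ((-4 + 4/(-5 - 1))*(-39))*(-23) = ((-4 + 4/(-6))*(-39))*(-23) = ((-4 + 4*(-1/6))*(-39))*(-23) = ((-4 - 2/3)*(-39))*(-23) = -14/3*(-39)*(-23) = 182*(-23) = -4186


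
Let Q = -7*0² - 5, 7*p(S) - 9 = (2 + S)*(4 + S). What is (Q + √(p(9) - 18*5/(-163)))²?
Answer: (5705 - √28988246)²/1301881 ≈ 0.079112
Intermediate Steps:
p(S) = 9/7 + (2 + S)*(4 + S)/7 (p(S) = 9/7 + ((2 + S)*(4 + S))/7 = 9/7 + (2 + S)*(4 + S)/7)
Q = -5 (Q = -7*0 - 5 = 0 - 5 = -5)
(Q + √(p(9) - 18*5/(-163)))² = (-5 + √((17/7 + (⅐)*9² + (6/7)*9) - 18*5/(-163)))² = (-5 + √((17/7 + (⅐)*81 + 54/7) - 90*(-1/163)))² = (-5 + √((17/7 + 81/7 + 54/7) + 90/163))² = (-5 + √(152/7 + 90/163))² = (-5 + √(25406/1141))² = (-5 + √28988246/1141)²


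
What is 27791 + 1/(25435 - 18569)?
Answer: 190813007/6866 ≈ 27791.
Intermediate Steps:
27791 + 1/(25435 - 18569) = 27791 + 1/6866 = 190813007/6866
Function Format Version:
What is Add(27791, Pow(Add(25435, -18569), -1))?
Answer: Rational(190813007, 6866) ≈ 27791.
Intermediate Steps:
Add(27791, Pow(Add(25435, -18569), -1)) = Add(27791, Pow(6866, -1)) = Add(27791, Rational(1, 6866)) = Rational(190813007, 6866)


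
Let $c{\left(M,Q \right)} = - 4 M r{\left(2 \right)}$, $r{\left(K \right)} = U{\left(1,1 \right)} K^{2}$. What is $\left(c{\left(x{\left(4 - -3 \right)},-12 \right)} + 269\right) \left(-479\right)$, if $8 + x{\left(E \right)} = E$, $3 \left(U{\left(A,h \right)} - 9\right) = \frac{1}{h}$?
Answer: $- \frac{601145}{3} \approx -2.0038 \cdot 10^{5}$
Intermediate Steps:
$U{\left(A,h \right)} = 9 + \frac{1}{3 h}$
$x{\left(E \right)} = -8 + E$
$r{\left(K \right)} = \frac{28 K^{2}}{3}$ ($r{\left(K \right)} = \left(9 + \frac{1}{3 \cdot 1}\right) K^{2} = \left(9 + \frac{1}{3} \cdot 1\right) K^{2} = \left(9 + \frac{1}{3}\right) K^{2} = \frac{28 K^{2}}{3}$)
$c{\left(M,Q \right)} = - \frac{448 M}{3}$ ($c{\left(M,Q \right)} = - 4 M \frac{28 \cdot 2^{2}}{3} = - 4 M \frac{28}{3} \cdot 4 = - 4 M \frac{112}{3} = - \frac{448 M}{3}$)
$\left(c{\left(x{\left(4 - -3 \right)},-12 \right)} + 269\right) \left(-479\right) = \left(- \frac{448 \left(-8 + \left(4 - -3\right)\right)}{3} + 269\right) \left(-479\right) = \left(- \frac{448 \left(-8 + \left(4 + 3\right)\right)}{3} + 269\right) \left(-479\right) = \left(- \frac{448 \left(-8 + 7\right)}{3} + 269\right) \left(-479\right) = \left(\left(- \frac{448}{3}\right) \left(-1\right) + 269\right) \left(-479\right) = \left(\frac{448}{3} + 269\right) \left(-479\right) = \frac{1255}{3} \left(-479\right) = - \frac{601145}{3}$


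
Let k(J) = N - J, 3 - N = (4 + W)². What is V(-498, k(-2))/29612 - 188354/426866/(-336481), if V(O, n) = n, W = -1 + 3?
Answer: -18376131059/17575370349356 ≈ -0.0010456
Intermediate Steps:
W = 2
N = -33 (N = 3 - (4 + 2)² = 3 - 1*6² = 3 - 1*36 = 3 - 36 = -33)
k(J) = -33 - J
V(-498, k(-2))/29612 - 188354/426866/(-336481) = (-33 - 1*(-2))/29612 - 188354/426866/(-336481) = (-33 + 2)*(1/29612) - 188354*1/426866*(-1/336481) = -31*1/29612 - 94177/213433*(-1/336481) = -31/29612 + 94177/71816149273 = -18376131059/17575370349356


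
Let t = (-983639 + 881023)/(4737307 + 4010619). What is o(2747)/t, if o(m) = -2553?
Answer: 11166727539/51308 ≈ 2.1764e+5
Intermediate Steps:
t = -51308/4373963 (t = -102616/8747926 = -102616*1/8747926 = -51308/4373963 ≈ -0.011730)
o(2747)/t = -2553/(-51308/4373963) = -2553*(-4373963/51308) = 11166727539/51308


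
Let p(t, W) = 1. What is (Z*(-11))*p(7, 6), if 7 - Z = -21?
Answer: -308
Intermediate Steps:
Z = 28 (Z = 7 - 1*(-21) = 7 + 21 = 28)
(Z*(-11))*p(7, 6) = (28*(-11))*1 = -308*1 = -308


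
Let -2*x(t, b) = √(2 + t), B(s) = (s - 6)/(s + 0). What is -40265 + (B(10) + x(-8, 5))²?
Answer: -2013317/50 - 2*I*√6/5 ≈ -40266.0 - 0.9798*I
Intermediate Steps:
B(s) = (-6 + s)/s
x(t, b) = -√(2 + t)/2
-40265 + (B(10) + x(-8, 5))² = -40265 + ((-6 + 10)/10 - √(2 - 8)/2)² = -40265 + ((⅒)*4 - I*√6/2)² = -40265 + (⅖ - I*√6/2)²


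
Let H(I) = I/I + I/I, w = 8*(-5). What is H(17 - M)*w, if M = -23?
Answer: -80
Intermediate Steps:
w = -40
H(I) = 2 (H(I) = 1 + 1 = 2)
H(17 - M)*w = 2*(-40) = -80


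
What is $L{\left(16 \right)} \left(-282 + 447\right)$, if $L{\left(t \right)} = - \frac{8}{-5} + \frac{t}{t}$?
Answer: $429$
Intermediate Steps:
$L{\left(t \right)} = \frac{13}{5}$ ($L{\left(t \right)} = \left(-8\right) \left(- \frac{1}{5}\right) + 1 = \frac{8}{5} + 1 = \frac{13}{5}$)
$L{\left(16 \right)} \left(-282 + 447\right) = \frac{13 \left(-282 + 447\right)}{5} = \frac{13}{5} \cdot 165 = 429$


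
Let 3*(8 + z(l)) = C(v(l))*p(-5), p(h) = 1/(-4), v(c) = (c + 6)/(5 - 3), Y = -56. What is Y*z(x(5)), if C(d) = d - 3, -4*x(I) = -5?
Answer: 5411/12 ≈ 450.92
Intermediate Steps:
x(I) = 5/4 (x(I) = -1/4*(-5) = 5/4)
v(c) = 3 + c/2 (v(c) = (6 + c)/2 = (6 + c)*(1/2) = 3 + c/2)
C(d) = -3 + d
p(h) = -1/4 (p(h) = 1*(-1/4) = -1/4)
z(l) = -8 - l/24 (z(l) = -8 + ((-3 + (3 + l/2))*(-1/4))/3 = -8 + ((l/2)*(-1/4))/3 = -8 + (-l/8)/3 = -8 - l/24)
Y*z(x(5)) = -56*(-8 - 1/24*5/4) = -56*(-8 - 5/96) = -56*(-773/96) = 5411/12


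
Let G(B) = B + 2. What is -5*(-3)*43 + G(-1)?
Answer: 646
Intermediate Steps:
G(B) = 2 + B
-5*(-3)*43 + G(-1) = -5*(-3)*43 + (2 - 1) = 15*43 + 1 = 645 + 1 = 646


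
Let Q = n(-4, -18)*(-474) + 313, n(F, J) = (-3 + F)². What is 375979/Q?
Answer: -375979/22913 ≈ -16.409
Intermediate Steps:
Q = -22913 (Q = (-3 - 4)²*(-474) + 313 = (-7)²*(-474) + 313 = 49*(-474) + 313 = -23226 + 313 = -22913)
375979/Q = 375979/(-22913) = 375979*(-1/22913) = -375979/22913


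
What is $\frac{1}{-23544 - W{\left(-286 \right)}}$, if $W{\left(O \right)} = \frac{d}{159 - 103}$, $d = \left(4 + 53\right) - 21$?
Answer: $- \frac{14}{329625} \approx -4.2473 \cdot 10^{-5}$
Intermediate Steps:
$d = 36$ ($d = 57 - 21 = 36$)
$W{\left(O \right)} = \frac{9}{14}$ ($W{\left(O \right)} = \frac{36}{159 - 103} = \frac{36}{56} = 36 \cdot \frac{1}{56} = \frac{9}{14}$)
$\frac{1}{-23544 - W{\left(-286 \right)}} = \frac{1}{-23544 - \frac{9}{14}} = \frac{1}{- \frac{329625}{14}} = - \frac{14}{329625}$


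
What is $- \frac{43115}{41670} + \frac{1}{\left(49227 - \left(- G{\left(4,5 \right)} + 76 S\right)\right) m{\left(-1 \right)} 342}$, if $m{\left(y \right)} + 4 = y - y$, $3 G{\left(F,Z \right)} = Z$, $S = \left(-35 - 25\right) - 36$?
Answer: $- \frac{111129983141}{107405458416} \approx -1.0347$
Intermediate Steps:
$S = -96$ ($S = -60 - 36 = -96$)
$G{\left(F,Z \right)} = \frac{Z}{3}$
$m{\left(y \right)} = -4$ ($m{\left(y \right)} = -4 + \left(y - y\right) = -4 + 0 = -4$)
$- \frac{43115}{41670} + \frac{1}{\left(49227 - \left(- G{\left(4,5 \right)} + 76 S\right)\right) m{\left(-1 \right)} 342} = - \frac{43115}{41670} + \frac{1}{\left(49227 + \left(\frac{1}{3} \cdot 5 - -7296\right)\right) \left(\left(-4\right) 342\right)} = \left(-43115\right) \frac{1}{41670} + \frac{1}{\left(49227 + \left(\frac{5}{3} + 7296\right)\right) \left(-1368\right)} = - \frac{8623}{8334} + \frac{1}{49227 + \frac{21893}{3}} \left(- \frac{1}{1368}\right) = - \frac{8623}{8334} + \frac{1}{\frac{169574}{3}} \left(- \frac{1}{1368}\right) = - \frac{8623}{8334} + \frac{3}{169574} \left(- \frac{1}{1368}\right) = - \frac{8623}{8334} - \frac{1}{77325744} = - \frac{111129983141}{107405458416}$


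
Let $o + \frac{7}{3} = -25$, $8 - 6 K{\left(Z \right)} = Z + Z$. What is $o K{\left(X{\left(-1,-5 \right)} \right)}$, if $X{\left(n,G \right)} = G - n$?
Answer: $- \frac{656}{9} \approx -72.889$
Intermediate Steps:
$K{\left(Z \right)} = \frac{4}{3} - \frac{Z}{3}$ ($K{\left(Z \right)} = \frac{4}{3} - \frac{Z + Z}{6} = \frac{4}{3} - \frac{2 Z}{6} = \frac{4}{3} - \frac{Z}{3}$)
$o = - \frac{82}{3}$ ($o = - \frac{7}{3} - 25 = - \frac{82}{3} \approx -27.333$)
$o K{\left(X{\left(-1,-5 \right)} \right)} = - \frac{82 \left(\frac{4}{3} - \frac{-5 - -1}{3}\right)}{3} = - \frac{82 \left(\frac{4}{3} - \frac{-5 + 1}{3}\right)}{3} = - \frac{82 \left(\frac{4}{3} - - \frac{4}{3}\right)}{3} = - \frac{82 \left(\frac{4}{3} + \frac{4}{3}\right)}{3} = \left(- \frac{82}{3}\right) \frac{8}{3} = - \frac{656}{9}$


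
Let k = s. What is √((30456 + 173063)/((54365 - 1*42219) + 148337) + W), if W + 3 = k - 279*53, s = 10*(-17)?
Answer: 7*I*√7862429515587/160483 ≈ 122.31*I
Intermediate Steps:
s = -170
k = -170
W = -14960 (W = -3 + (-170 - 279*53) = -3 + (-170 - 14787) = -3 - 14957 = -14960)
√((30456 + 173063)/((54365 - 1*42219) + 148337) + W) = √((30456 + 173063)/((54365 - 1*42219) + 148337) - 14960) = √(203519/((54365 - 42219) + 148337) - 14960) = √(203519/(12146 + 148337) - 14960) = √(203519/160483 - 14960) = √(-2400622161/160483) = 7*I*√7862429515587/160483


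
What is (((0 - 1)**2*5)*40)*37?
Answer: 7400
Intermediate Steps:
(((0 - 1)**2*5)*40)*37 = (((-1)**2*5)*40)*37 = ((1*5)*40)*37 = (5*40)*37 = 200*37 = 7400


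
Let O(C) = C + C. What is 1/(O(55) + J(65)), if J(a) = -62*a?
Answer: -1/3920 ≈ -0.00025510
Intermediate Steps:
O(C) = 2*C
1/(O(55) + J(65)) = 1/(2*55 - 62*65) = 1/(110 - 4030) = 1/(-3920) = -1/3920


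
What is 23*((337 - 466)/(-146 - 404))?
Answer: 2967/550 ≈ 5.3945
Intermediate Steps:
23*((337 - 466)/(-146 - 404)) = 23*(-129/(-550)) = 23*(-129*(-1/550)) = 23*(129/550) = 2967/550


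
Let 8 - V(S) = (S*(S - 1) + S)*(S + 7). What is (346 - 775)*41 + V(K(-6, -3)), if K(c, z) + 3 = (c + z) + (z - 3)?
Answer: -14017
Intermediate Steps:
K(c, z) = -6 + c + 2*z (K(c, z) = -3 + ((c + z) + (z - 3)) = -3 + ((c + z) + (-3 + z)) = -3 + (-3 + c + 2*z) = -6 + c + 2*z)
V(S) = 8 - (7 + S)*(S + S*(-1 + S)) (V(S) = 8 - (S*(S - 1) + S)*(S + 7) = 8 - (S*(-1 + S) + S)*(7 + S) = 8 - (S + S*(-1 + S))*(7 + S) = 8 - (7 + S)*(S + S*(-1 + S)))
(346 - 775)*41 + V(K(-6, -3)) = (346 - 775)*41 + (8 - (-6 - 6 + 2*(-3))³ - 7*(-6 - 6 + 2*(-3))²) = -429*41 + (8 - (-6 - 6 - 6)³ - 7*(-6 - 6 - 6)²) = -17589 + (8 - 1*(-18)³ - 7*(-18)²) = -17589 + (8 - 1*(-5832) - 7*324) = -17589 + (8 + 5832 - 2268) = -17589 + 3572 = -14017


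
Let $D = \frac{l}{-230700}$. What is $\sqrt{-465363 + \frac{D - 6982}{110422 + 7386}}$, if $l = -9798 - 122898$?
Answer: $\frac{i \sqrt{1491949716881157940231}}{56621470} \approx 682.17 i$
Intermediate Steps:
$l = -132696$
$D = \frac{11058}{19225}$ ($D = - \frac{132696}{-230700} = \left(-132696\right) \left(- \frac{1}{230700}\right) = \frac{11058}{19225} \approx 0.57519$)
$\sqrt{-465363 + \frac{D - 6982}{110422 + 7386}} = \sqrt{-465363 + \frac{\frac{11058}{19225} - 6982}{110422 + 7386}} = \sqrt{-465363 - \frac{134217892}{19225 \cdot 117808}} = \sqrt{-465363 - \frac{33554473}{566214700}} = \sqrt{- \frac{263495404990573}{566214700}} = \frac{i \sqrt{1491949716881157940231}}{56621470}$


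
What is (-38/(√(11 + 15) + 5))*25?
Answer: 4750 - 950*√26 ≈ -94.068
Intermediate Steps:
(-38/(√(11 + 15) + 5))*25 = (-38/(√26 + 5))*25 = (-38/(5 + √26))*25 = -38/(5 + √26)*25 = -950/(5 + √26)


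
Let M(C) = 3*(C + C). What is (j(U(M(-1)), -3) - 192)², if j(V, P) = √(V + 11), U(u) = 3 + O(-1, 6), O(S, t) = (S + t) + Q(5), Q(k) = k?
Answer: 36888 - 768*√6 ≈ 35007.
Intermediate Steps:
O(S, t) = 5 + S + t (O(S, t) = (S + t) + 5 = 5 + S + t)
M(C) = 6*C (M(C) = 3*(2*C) = 6*C)
U(u) = 13 (U(u) = 3 + (5 - 1 + 6) = 3 + 10 = 13)
j(V, P) = √(11 + V)
(j(U(M(-1)), -3) - 192)² = (√(11 + 13) - 192)² = (√24 - 192)² = (2*√6 - 192)² = (-192 + 2*√6)²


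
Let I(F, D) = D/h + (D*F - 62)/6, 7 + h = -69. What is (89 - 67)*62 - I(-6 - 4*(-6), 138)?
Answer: 109685/114 ≈ 962.15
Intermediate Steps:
h = -76 (h = -7 - 69 = -76)
I(F, D) = -31/3 - D/76 + D*F/6 (I(F, D) = D/(-76) + (D*F - 62)/6 = D*(-1/76) + (-62 + D*F)*(⅙) = -D/76 + (-31/3 + D*F/6) = -31/3 - D/76 + D*F/6)
(89 - 67)*62 - I(-6 - 4*(-6), 138) = (89 - 67)*62 - (-31/3 - 1/76*138 + (⅙)*138*(-6 - 4*(-6))) = 22*62 - (-31/3 - 69/38 + (⅙)*138*(-6 + 24)) = 1364 - (-31/3 - 69/38 + (⅙)*138*18) = 1364 - (-31/3 - 69/38 + 414) = 1364 - 1*45811/114 = 1364 - 45811/114 = 109685/114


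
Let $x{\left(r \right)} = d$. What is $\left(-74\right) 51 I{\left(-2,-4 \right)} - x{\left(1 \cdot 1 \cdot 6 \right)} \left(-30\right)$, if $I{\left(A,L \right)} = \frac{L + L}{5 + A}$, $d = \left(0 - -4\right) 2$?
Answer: $10304$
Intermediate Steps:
$d = 8$ ($d = \left(0 + 4\right) 2 = 4 \cdot 2 = 8$)
$x{\left(r \right)} = 8$
$I{\left(A,L \right)} = \frac{2 L}{5 + A}$
$\left(-74\right) 51 I{\left(-2,-4 \right)} - x{\left(1 \cdot 1 \cdot 6 \right)} \left(-30\right) = \left(-74\right) 51 \cdot 2 \left(-4\right) \frac{1}{5 - 2} - 8 \left(-30\right) = - 3774 \cdot 2 \left(-4\right) \frac{1}{3} - -240 = - 3774 \cdot 2 \left(-4\right) \frac{1}{3} + 240 = \left(-3774\right) \left(- \frac{8}{3}\right) + 240 = 10064 + 240 = 10304$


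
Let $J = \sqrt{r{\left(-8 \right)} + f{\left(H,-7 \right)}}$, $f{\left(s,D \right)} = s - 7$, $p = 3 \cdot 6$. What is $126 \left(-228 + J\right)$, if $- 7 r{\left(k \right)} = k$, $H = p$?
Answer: $-28728 + 18 \sqrt{595} \approx -28289.0$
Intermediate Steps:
$p = 18$
$H = 18$
$f{\left(s,D \right)} = -7 + s$
$r{\left(k \right)} = - \frac{k}{7}$
$J = \frac{\sqrt{595}}{7}$ ($J = \sqrt{\left(- \frac{1}{7}\right) \left(-8\right) + \left(-7 + 18\right)} = \sqrt{\frac{8}{7} + 11} = \sqrt{\frac{85}{7}} = \frac{\sqrt{595}}{7} \approx 3.4847$)
$126 \left(-228 + J\right) = 126 \left(-228 + \frac{\sqrt{595}}{7}\right) = -28728 + 18 \sqrt{595}$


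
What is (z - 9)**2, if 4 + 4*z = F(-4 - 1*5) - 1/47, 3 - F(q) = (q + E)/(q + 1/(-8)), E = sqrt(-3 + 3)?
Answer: 1062825201/11771761 ≈ 90.286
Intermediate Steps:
E = 0 (E = sqrt(0) = 0)
F(q) = 3 - q/(-1/8 + q) (F(q) = 3 - (q + 0)/(q + 1/(-8)) = 3 - q/(q - 1/8) = 3 - q/(-1/8 + q))
z = -1722/3431 (z = -1 + ((-3 + 16*(-4 - 1*5))/(-1 + 8*(-4 - 1*5)) - 1/47)/4 = -1 + ((-3 + 16*(-4 - 5))/(-1 + 8*(-4 - 5)) - 1*1/47)/4 = -1 + ((-3 + 16*(-9))/(-1 + 8*(-9)) - 1/47)/4 = -1 + ((-3 - 144)/(-1 - 72) - 1/47)/4 = -1 + (-147/(-73) - 1/47)/4 = -1 + (-1/73*(-147) - 1/47)/4 = -1 + (147/73 - 1/47)/4 = -1 + (1/4)*(6836/3431) = -1 + 1709/3431 = -1722/3431 ≈ -0.50189)
(z - 9)**2 = (-1722/3431 - 9)**2 = (-32601/3431)**2 = 1062825201/11771761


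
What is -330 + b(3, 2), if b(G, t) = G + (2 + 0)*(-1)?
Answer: -329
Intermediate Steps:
b(G, t) = -2 + G (b(G, t) = G + 2*(-1) = G - 2 = -2 + G)
-330 + b(3, 2) = -330 + (-2 + 3) = -330 + 1 = -329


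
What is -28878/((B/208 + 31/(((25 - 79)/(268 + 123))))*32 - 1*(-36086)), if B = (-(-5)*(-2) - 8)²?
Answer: -5068089/5081257 ≈ -0.99741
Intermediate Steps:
B = 324 (B = (-1*10 - 8)² = (-10 - 8)² = (-18)² = 324)
-28878/((B/208 + 31/(((25 - 79)/(268 + 123))))*32 - 1*(-36086)) = -28878/((324/208 + 31/(((25 - 79)/(268 + 123))))*32 - 1*(-36086)) = -28878/((324*(1/208) + 31/((-54/391)))*32 + 36086) = -28878/((81/52 + 31/((-54*1/391)))*32 + 36086) = -28878/((81/52 + 31/(-54/391))*32 + 36086) = -28878/((81/52 + 31*(-391/54))*32 + 36086) = -28878/((81/52 - 12121/54)*32 + 36086) = -28878/(-312959/1404*32 + 36086) = -28878/(-2503672/351 + 36086) = -28878/10162514/351 = -28878*351/10162514 = -5068089/5081257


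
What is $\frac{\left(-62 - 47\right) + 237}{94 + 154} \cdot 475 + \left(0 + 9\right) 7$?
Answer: $\frac{9553}{31} \approx 308.16$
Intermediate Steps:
$\frac{\left(-62 - 47\right) + 237}{94 + 154} \cdot 475 + \left(0 + 9\right) 7 = \frac{\left(-62 - 47\right) + 237}{248} \cdot 475 + 9 \cdot 7 = \left(-109 + 237\right) \frac{1}{248} \cdot 475 + 63 = 128 \cdot \frac{1}{248} \cdot 475 + 63 = \frac{16}{31} \cdot 475 + 63 = \frac{7600}{31} + 63 = \frac{9553}{31}$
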